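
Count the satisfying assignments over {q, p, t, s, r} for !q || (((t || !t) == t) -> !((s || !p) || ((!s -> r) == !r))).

Initial set: {T (!q || (((t || !t) == t) -> !((s || !p) || ((!s -> r) == !r))))}.
T (!q || (((t || !t) == t) -> !((s || !p) || ((!s -> r) == !r)))): β-rule — branch into T !q  //  T (((t || !t) == t) -> !((s || !p) || ((!s -> r) == !r))).
  branch 1 (add T !q):
    ○ open, literals {q=F}.
  branch 2 (add T (((t || !t) == t) -> !((s || !p) || ((!s -> r) == !r)))):
    T (((t || !t) == t) -> !((s || !p) || ((!s -> r) == !r))): β-rule — branch into F ((t || !t) == t)  //  T !((s || !p) || ((!s -> r) == !r)).
      branch 2.1 (add F ((t || !t) == t)):
        F ((t || !t) == t): β-rule — branch into T (t || !t), F t  //  F (t || !t), T t.
          branch 2.1.1 (add T (t || !t), F t):
            T (t || !t): β-rule — branch into T t  //  T !t.
              branch 2.1.1.1 (add T t):
                × closes — contains both t and !t.
              branch 2.1.1.2 (add T !t):
                ○ open, literals {t=F}.
          branch 2.1.2 (add F (t || !t), T t):
            F (t || !t): α-rule — add F t, F !t.
            × closes — contains both t and !t.
      branch 2.2 (add T !((s || !p) || ((!s -> r) == !r))):
        T !((s || !p) || ((!s -> r) == !r)): α-rule — add F (s || !p), F ((!s -> r) == !r).
        F (s || !p): α-rule — add F s, F !p.
        F ((!s -> r) == !r): β-rule — branch into T (!s -> r), F !r  //  F (!s -> r), T !r.
          branch 2.2.1 (add T (!s -> r), F !r):
            T (!s -> r): β-rule — branch into F !s  //  T r.
              branch 2.2.1.1 (add F !s):
                × closes — contains both s and !s.
              branch 2.2.1.2 (add T r):
                ○ open, literals {p=T, r=T, s=F}.
          branch 2.2.2 (add F (!s -> r), T !r):
            F (!s -> r): α-rule — add T !s, F r.
            ○ open, literals {p=T, r=F, s=F}.
3 branches closed, 4 open.
Each open branch fixes some atoms; the unmentioned ones are free. Counting distinct full assignments: branch {q=F} (p, t, s, r) contributes 16 new; branch {t=F} (q, p, s, r) contributes 8 new; branch {p=T, r=T, s=F} (q, t) contributes 1 new; branch {p=T, r=F, s=F} (q, t) contributes 1 new. Total: 26.

26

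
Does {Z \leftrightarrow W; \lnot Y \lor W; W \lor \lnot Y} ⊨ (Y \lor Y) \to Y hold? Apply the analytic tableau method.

Initial set: {T (Z \leftrightarrow W); T (\lnot Y \lor W); T (W \lor \lnot Y); F ((Y \lor Y) \to Y)}.
F ((Y \lor Y) \to Y): α-rule — add T (Y \lor Y), F Y.
T (Z \leftrightarrow W): β-rule — branch into T Z, T W  //  F Z, F W.
  branch 1 (add T Z, T W):
    T (\lnot Y \lor W): β-rule — branch into T \lnot Y  //  T W.
      branch 1.1 (add T \lnot Y):
        T (W \lor \lnot Y): β-rule — branch into T W  //  T \lnot Y.
          branch 1.1.1 (add T W):
            T (Y \lor Y): β-rule — branch into T Y  //  T Y.
              branch 1.1.1.1 (add T Y):
                × closes — contains both Y and \lnot Y.
              branch 1.1.1.2 (add T Y):
                × closes — contains both Y and \lnot Y.
          branch 1.1.2 (add T \lnot Y):
            T (Y \lor Y): β-rule — branch into T Y  //  T Y.
              branch 1.1.2.1 (add T Y):
                × closes — contains both Y and \lnot Y.
              branch 1.1.2.2 (add T Y):
                × closes — contains both Y and \lnot Y.
      branch 1.2 (add T W):
        T (W \lor \lnot Y): β-rule — branch into T W  //  T \lnot Y.
          branch 1.2.1 (add T W):
            T (Y \lor Y): β-rule — branch into T Y  //  T Y.
              branch 1.2.1.1 (add T Y):
                × closes — contains both Y and \lnot Y.
              branch 1.2.1.2 (add T Y):
                × closes — contains both Y and \lnot Y.
          branch 1.2.2 (add T \lnot Y):
            T (Y \lor Y): β-rule — branch into T Y  //  T Y.
              branch 1.2.2.1 (add T Y):
                × closes — contains both Y and \lnot Y.
              branch 1.2.2.2 (add T Y):
                × closes — contains both Y and \lnot Y.
  branch 2 (add F Z, F W):
    T (\lnot Y \lor W): β-rule — branch into T \lnot Y  //  T W.
      branch 2.1 (add T \lnot Y):
        T (W \lor \lnot Y): β-rule — branch into T W  //  T \lnot Y.
          branch 2.1.1 (add T W):
            × closes — contains both W and \lnot W.
          branch 2.1.2 (add T \lnot Y):
            T (Y \lor Y): β-rule — branch into T Y  //  T Y.
              branch 2.1.2.1 (add T Y):
                × closes — contains both Y and \lnot Y.
              branch 2.1.2.2 (add T Y):
                × closes — contains both Y and \lnot Y.
      branch 2.2 (add T W):
        × closes — contains both W and \lnot W.
All 12 branches close.
Every branch closed, so the premises entail the conclusion.

Yes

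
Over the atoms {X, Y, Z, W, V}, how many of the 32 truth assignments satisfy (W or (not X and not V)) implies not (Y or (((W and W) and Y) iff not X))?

Initial set: {T ((W or (not X and not V)) implies not (Y or (((W and W) and Y) iff not X)))}.
T ((W or (not X and not V)) implies not (Y or (((W and W) and Y) iff not X))): β-rule — branch into F (W or (not X and not V))  //  T not (Y or (((W and W) and Y) iff not X)).
  branch 1 (add F (W or (not X and not V))):
    F (W or (not X and not V)): α-rule — add F W, F (not X and not V).
    F (not X and not V): β-rule — branch into F not X  //  F not V.
      branch 1.1 (add F not X):
        ○ open, literals {W=false, X=true}.
      branch 1.2 (add F not V):
        ○ open, literals {V=true, W=false}.
  branch 2 (add T not (Y or (((W and W) and Y) iff not X))):
    T not (Y or (((W and W) and Y) iff not X)): α-rule — add F Y, F (((W and W) and Y) iff not X).
    F (((W and W) and Y) iff not X): β-rule — branch into T ((W and W) and Y), F not X  //  F ((W and W) and Y), T not X.
      branch 2.1 (add T ((W and W) and Y), F not X):
        T ((W and W) and Y): α-rule — add T (W and W), T Y.
        × closes — contains both Y and not Y.
      branch 2.2 (add F ((W and W) and Y), T not X):
        F ((W and W) and Y): β-rule — branch into F (W and W)  //  F Y.
          branch 2.2.1 (add F (W and W)):
            F (W and W): β-rule — branch into F W  //  F W.
              branch 2.2.1.1 (add F W):
                ○ open, literals {W=false, X=false, Y=false}.
              branch 2.2.1.2 (add F W):
                ○ open, literals {W=false, X=false, Y=false}.
          branch 2.2.2 (add F Y):
            ○ open, literals {X=false, Y=false}.
1 branch closed, 5 open.
Each open branch fixes some atoms; the unmentioned ones are free. Counting distinct full assignments: branch {W=false, X=true} (Y, Z, V) contributes 8 new; branch {V=true, W=false} (X, Y, Z) contributes 4 new; branch {W=false, X=false, Y=false} (Z, V) contributes 2 new; branch {W=false, X=false, Y=false} (Z, V) contributes 0 new; branch {X=false, Y=false} (Z, W, V) contributes 4 new. Total: 18.

18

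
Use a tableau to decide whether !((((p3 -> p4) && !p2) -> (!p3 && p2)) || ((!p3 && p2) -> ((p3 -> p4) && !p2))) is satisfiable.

Unsatisfiable

Initial set: {!((((p3 -> p4) && !p2) -> (!p3 && p2)) || ((!p3 && p2) -> ((p3 -> p4) && !p2)))}.
!((((p3 -> p4) && !p2) -> (!p3 && p2)) || ((!p3 && p2) -> ((p3 -> p4) && !p2))): α-rule — add !(((p3 -> p4) && !p2) -> (!p3 && p2)), !((!p3 && p2) -> ((p3 -> p4) && !p2)).
!(((p3 -> p4) && !p2) -> (!p3 && p2)): α-rule — add ((p3 -> p4) && !p2), !(!p3 && p2).
!((!p3 && p2) -> ((p3 -> p4) && !p2)): α-rule — add (!p3 && p2), !((p3 -> p4) && !p2).
((p3 -> p4) && !p2): α-rule — add (p3 -> p4), !p2.
(!p3 && p2): α-rule — add !p3, p2.
× closes — contains both p2 and !p2.
All 1 branch closes.
Every branch closed; the formula is unsatisfiable.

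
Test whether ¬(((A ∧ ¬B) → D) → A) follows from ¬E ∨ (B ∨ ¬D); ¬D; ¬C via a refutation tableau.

No

Initial set: {(¬E ∨ (B ∨ ¬D)); ¬D; ¬C; ¬¬(((A ∧ ¬B) → D) → A)}.
(¬E ∨ (B ∨ ¬D)): β-rule — branch into ¬E  //  (B ∨ ¬D).
  branch 1 (add ¬E):
    ¬¬(((A ∧ ¬B) → D) → A): β-rule — branch into ¬((A ∧ ¬B) → D)  //  A.
      branch 1.1 (add ¬((A ∧ ¬B) → D)):
        ¬((A ∧ ¬B) → D): α-rule — add (A ∧ ¬B), ¬D.
        (A ∧ ¬B): α-rule — add A, ¬B.
        ○ open, literals {A=T, B=F, C=F, D=F, E=F}.
      branch 1.2 (add A):
        ○ open, literals {A=T, C=F, D=F, E=F}.
  branch 2 (add (B ∨ ¬D)):
    ¬¬(((A ∧ ¬B) → D) → A): β-rule — branch into ¬((A ∧ ¬B) → D)  //  A.
      branch 2.1 (add ¬((A ∧ ¬B) → D)):
        ¬((A ∧ ¬B) → D): α-rule — add (A ∧ ¬B), ¬D.
        (A ∧ ¬B): α-rule — add A, ¬B.
        (B ∨ ¬D): β-rule — branch into B  //  ¬D.
          branch 2.1.1 (add B):
            × closes — contains both B and ¬B.
          branch 2.1.2 (add ¬D):
            ○ open, literals {A=T, B=F, C=F, D=F}.
      branch 2.2 (add A):
        (B ∨ ¬D): β-rule — branch into B  //  ¬D.
          branch 2.2.1 (add B):
            ○ open, literals {A=T, B=T, C=F, D=F}.
          branch 2.2.2 (add ¬D):
            ○ open, literals {A=T, C=F, D=F}.
1 branch closed, 5 open.
An open branch gives a countermodel: A=T, B=F, C=F, D=F, E=F (unmentioned atoms arbitrary); the premises hold there but the conclusion fails.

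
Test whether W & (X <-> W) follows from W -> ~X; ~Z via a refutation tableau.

No

Initial set: {(W -> ~X); ~Z; ~(W & (X <-> W))}.
(W -> ~X): β-rule — branch into ~W  //  ~X.
  branch 1 (add ~W):
    ~(W & (X <-> W)): β-rule — branch into ~W  //  ~(X <-> W).
      branch 1.1 (add ~W):
        ○ open, literals {W=F, Z=F}.
      branch 1.2 (add ~(X <-> W)):
        ~(X <-> W): β-rule — branch into X, ~W  //  ~X, W.
          branch 1.2.1 (add X, ~W):
            ○ open, literals {W=F, X=T, Z=F}.
          branch 1.2.2 (add ~X, W):
            × closes — contains both W and ~W.
  branch 2 (add ~X):
    ~(W & (X <-> W)): β-rule — branch into ~W  //  ~(X <-> W).
      branch 2.1 (add ~W):
        ○ open, literals {W=F, X=F, Z=F}.
      branch 2.2 (add ~(X <-> W)):
        ~(X <-> W): β-rule — branch into X, ~W  //  ~X, W.
          branch 2.2.1 (add X, ~W):
            × closes — contains both X and ~X.
          branch 2.2.2 (add ~X, W):
            ○ open, literals {W=T, X=F, Z=F}.
2 branches closed, 4 open.
An open branch gives a countermodel: W=F, Z=F (unmentioned atoms arbitrary); the premises hold there but the conclusion fails.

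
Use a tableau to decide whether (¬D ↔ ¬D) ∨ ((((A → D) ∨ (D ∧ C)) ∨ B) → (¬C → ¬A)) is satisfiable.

Initial set: {((¬D ↔ ¬D) ∨ ((((A → D) ∨ (D ∧ C)) ∨ B) → (¬C → ¬A)))}.
((¬D ↔ ¬D) ∨ ((((A → D) ∨ (D ∧ C)) ∨ B) → (¬C → ¬A))): β-rule — branch into (¬D ↔ ¬D)  //  ((((A → D) ∨ (D ∧ C)) ∨ B) → (¬C → ¬A)).
  branch 1 (add (¬D ↔ ¬D)):
    (¬D ↔ ¬D): β-rule — branch into ¬D, ¬D  //  ¬¬D, ¬¬D.
      branch 1.1 (add ¬D, ¬D):
        ○ open, literals {D=F}.
      branch 1.2 (add ¬¬D, ¬¬D):
        ○ open, literals {D=T}.
  branch 2 (add ((((A → D) ∨ (D ∧ C)) ∨ B) → (¬C → ¬A))):
    ((((A → D) ∨ (D ∧ C)) ∨ B) → (¬C → ¬A)): β-rule — branch into ¬(((A → D) ∨ (D ∧ C)) ∨ B)  //  (¬C → ¬A).
      branch 2.1 (add ¬(((A → D) ∨ (D ∧ C)) ∨ B)):
        ¬(((A → D) ∨ (D ∧ C)) ∨ B): α-rule — add ¬((A → D) ∨ (D ∧ C)), ¬B.
        ¬((A → D) ∨ (D ∧ C)): α-rule — add ¬(A → D), ¬(D ∧ C).
        ¬(A → D): α-rule — add A, ¬D.
        ¬(D ∧ C): β-rule — branch into ¬D  //  ¬C.
          branch 2.1.1 (add ¬D):
            ○ open, literals {A=T, B=F, D=F}.
          branch 2.1.2 (add ¬C):
            ○ open, literals {A=T, B=F, C=F, D=F}.
      branch 2.2 (add (¬C → ¬A)):
        (¬C → ¬A): β-rule — branch into ¬¬C  //  ¬A.
          branch 2.2.1 (add ¬¬C):
            ○ open, literals {C=T}.
          branch 2.2.2 (add ¬A):
            ○ open, literals {A=F}.
0 branches closed, 6 open.
An open branch gives a satisfying assignment: D=F.

Satisfiable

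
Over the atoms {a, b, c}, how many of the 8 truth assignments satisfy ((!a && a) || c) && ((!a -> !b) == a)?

3

Initial set: {(((!a && a) || c) && ((!a -> !b) == a))}.
(((!a && a) || c) && ((!a -> !b) == a)): α-rule — add ((!a && a) || c), ((!a -> !b) == a).
((!a && a) || c): β-rule — branch into (!a && a)  //  c.
  branch 1 (add (!a && a)):
    (!a && a): α-rule — add !a, a.
    × closes — contains both a and !a.
  branch 2 (add c):
    ((!a -> !b) == a): β-rule — branch into (!a -> !b), a  //  !(!a -> !b), !a.
      branch 2.1 (add (!a -> !b), a):
        (!a -> !b): β-rule — branch into !!a  //  !b.
          branch 2.1.1 (add !!a):
            ○ open, literals {a=true, c=true}.
          branch 2.1.2 (add !b):
            ○ open, literals {a=true, b=false, c=true}.
      branch 2.2 (add !(!a -> !b), !a):
        !(!a -> !b): α-rule — add !a, !!b.
        ○ open, literals {a=false, b=true, c=true}.
1 branch closed, 3 open.
Each open branch fixes some atoms; the unmentioned ones are free. Counting distinct full assignments: branch {a=true, c=true} (b) contributes 2 new; branch {a=true, b=false, c=true} (none free) contributes 0 new; branch {a=false, b=true, c=true} (none free) contributes 1 new. Total: 3.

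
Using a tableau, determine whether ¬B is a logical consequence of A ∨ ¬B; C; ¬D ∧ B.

Initial set: {(A ∨ ¬B); C; (¬D ∧ B); ¬¬B}.
(¬D ∧ B): α-rule — add ¬D, B.
(A ∨ ¬B): β-rule — branch into A  //  ¬B.
  branch 1 (add A):
    ○ open, literals {A=true, B=true, C=true, D=false}.
  branch 2 (add ¬B):
    × closes — contains both B and ¬B.
1 branch closed, 1 open.
An open branch gives a countermodel: A=true, B=true, C=true, D=false (unmentioned atoms arbitrary); the premises hold there but the conclusion fails.

No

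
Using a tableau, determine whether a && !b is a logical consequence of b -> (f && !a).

Initial set: {(b -> (f && !a)); !(a && !b)}.
(b -> (f && !a)): β-rule — branch into !b  //  (f && !a).
  branch 1 (add !b):
    !(a && !b): β-rule — branch into !a  //  !!b.
      branch 1.1 (add !a):
        ○ open, literals {a=F, b=F}.
      branch 1.2 (add !!b):
        × closes — contains both b and !b.
  branch 2 (add (f && !a)):
    (f && !a): α-rule — add f, !a.
    !(a && !b): β-rule — branch into !a  //  !!b.
      branch 2.1 (add !a):
        ○ open, literals {a=F, f=T}.
      branch 2.2 (add !!b):
        ○ open, literals {a=F, b=T, f=T}.
1 branch closed, 3 open.
An open branch gives a countermodel: a=F, b=F (unmentioned atoms arbitrary); the premises hold there but the conclusion fails.

No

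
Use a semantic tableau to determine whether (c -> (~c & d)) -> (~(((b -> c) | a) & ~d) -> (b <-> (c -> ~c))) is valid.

Assume the negation and expand:
Initial set: {F ((c -> (~c & d)) -> (~(((b -> c) | a) & ~d) -> (b <-> (c -> ~c))))}.
F ((c -> (~c & d)) -> (~(((b -> c) | a) & ~d) -> (b <-> (c -> ~c)))): α-rule — add T (c -> (~c & d)), F (~(((b -> c) | a) & ~d) -> (b <-> (c -> ~c))).
F (~(((b -> c) | a) & ~d) -> (b <-> (c -> ~c))): α-rule — add T ~(((b -> c) | a) & ~d), F (b <-> (c -> ~c)).
T (c -> (~c & d)): β-rule — branch into F c  //  T (~c & d).
  branch 1 (add F c):
    T ~(((b -> c) | a) & ~d): β-rule — branch into F ((b -> c) | a)  //  F ~d.
      branch 1.1 (add F ((b -> c) | a)):
        F ((b -> c) | a): α-rule — add F (b -> c), F a.
        F (b -> c): α-rule — add T b, F c.
        F (b <-> (c -> ~c)): β-rule — branch into T b, F (c -> ~c)  //  F b, T (c -> ~c).
          branch 1.1.1 (add T b, F (c -> ~c)):
            F (c -> ~c): α-rule — add T c, F ~c.
            × closes — contains both c and ~c.
          branch 1.1.2 (add F b, T (c -> ~c)):
            × closes — contains both b and ~b.
      branch 1.2 (add F ~d):
        F (b <-> (c -> ~c)): β-rule — branch into T b, F (c -> ~c)  //  F b, T (c -> ~c).
          branch 1.2.1 (add T b, F (c -> ~c)):
            F (c -> ~c): α-rule — add T c, F ~c.
            × closes — contains both c and ~c.
          branch 1.2.2 (add F b, T (c -> ~c)):
            T (c -> ~c): β-rule — branch into F c  //  T ~c.
              branch 1.2.2.1 (add F c):
                ○ open, literals {b=false, c=false, d=true}.
              branch 1.2.2.2 (add T ~c):
                ○ open, literals {b=false, c=false, d=true}.
  branch 2 (add T (~c & d)):
    T (~c & d): α-rule — add T ~c, T d.
    T ~(((b -> c) | a) & ~d): β-rule — branch into F ((b -> c) | a)  //  F ~d.
      branch 2.1 (add F ((b -> c) | a)):
        F ((b -> c) | a): α-rule — add F (b -> c), F a.
        F (b -> c): α-rule — add T b, F c.
        F (b <-> (c -> ~c)): β-rule — branch into T b, F (c -> ~c)  //  F b, T (c -> ~c).
          branch 2.1.1 (add T b, F (c -> ~c)):
            F (c -> ~c): α-rule — add T c, F ~c.
            × closes — contains both c and ~c.
          branch 2.1.2 (add F b, T (c -> ~c)):
            × closes — contains both b and ~b.
      branch 2.2 (add F ~d):
        F (b <-> (c -> ~c)): β-rule — branch into T b, F (c -> ~c)  //  F b, T (c -> ~c).
          branch 2.2.1 (add T b, F (c -> ~c)):
            F (c -> ~c): α-rule — add T c, F ~c.
            × closes — contains both c and ~c.
          branch 2.2.2 (add F b, T (c -> ~c)):
            T (c -> ~c): β-rule — branch into F c  //  T ~c.
              branch 2.2.2.1 (add F c):
                ○ open, literals {b=false, c=false, d=true}.
              branch 2.2.2.2 (add T ~c):
                ○ open, literals {b=false, c=false, d=true}.
6 branches closed, 4 open.
An open branch gives a countermodel: b=false, c=false, d=true (unmentioned atoms arbitrary); under it the original formula is false.

Not valid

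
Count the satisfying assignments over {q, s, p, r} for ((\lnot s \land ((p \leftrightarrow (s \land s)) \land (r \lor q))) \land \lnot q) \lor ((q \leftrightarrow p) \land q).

5

Initial set: {(((\lnot s \land ((p \leftrightarrow (s \land s)) \land (r \lor q))) \land \lnot q) \lor ((q \leftrightarrow p) \land q))}.
(((\lnot s \land ((p \leftrightarrow (s \land s)) \land (r \lor q))) \land \lnot q) \lor ((q \leftrightarrow p) \land q)): β-rule — branch into ((\lnot s \land ((p \leftrightarrow (s \land s)) \land (r \lor q))) \land \lnot q)  //  ((q \leftrightarrow p) \land q).
  branch 1 (add ((\lnot s \land ((p \leftrightarrow (s \land s)) \land (r \lor q))) \land \lnot q)):
    ((\lnot s \land ((p \leftrightarrow (s \land s)) \land (r \lor q))) \land \lnot q): α-rule — add (\lnot s \land ((p \leftrightarrow (s \land s)) \land (r \lor q))), \lnot q.
    (\lnot s \land ((p \leftrightarrow (s \land s)) \land (r \lor q))): α-rule — add \lnot s, ((p \leftrightarrow (s \land s)) \land (r \lor q)).
    ((p \leftrightarrow (s \land s)) \land (r \lor q)): α-rule — add (p \leftrightarrow (s \land s)), (r \lor q).
    (p \leftrightarrow (s \land s)): β-rule — branch into p, (s \land s)  //  \lnot p, \lnot (s \land s).
      branch 1.1 (add p, (s \land s)):
        (s \land s): α-rule — add s, s.
        × closes — contains both s and \lnot s.
      branch 1.2 (add \lnot p, \lnot (s \land s)):
        (r \lor q): β-rule — branch into r  //  q.
          branch 1.2.1 (add r):
            \lnot (s \land s): β-rule — branch into \lnot s  //  \lnot s.
              branch 1.2.1.1 (add \lnot s):
                ○ open, literals {p=false, q=false, r=true, s=false}.
              branch 1.2.1.2 (add \lnot s):
                ○ open, literals {p=false, q=false, r=true, s=false}.
          branch 1.2.2 (add q):
            × closes — contains both q and \lnot q.
  branch 2 (add ((q \leftrightarrow p) \land q)):
    ((q \leftrightarrow p) \land q): α-rule — add (q \leftrightarrow p), q.
    (q \leftrightarrow p): β-rule — branch into q, p  //  \lnot q, \lnot p.
      branch 2.1 (add q, p):
        ○ open, literals {p=true, q=true}.
      branch 2.2 (add \lnot q, \lnot p):
        × closes — contains both q and \lnot q.
3 branches closed, 3 open.
Each open branch fixes some atoms; the unmentioned ones are free. Counting distinct full assignments: branch {p=false, q=false, r=true, s=false} (none free) contributes 1 new; branch {p=false, q=false, r=true, s=false} (none free) contributes 0 new; branch {p=true, q=true} (s, r) contributes 4 new. Total: 5.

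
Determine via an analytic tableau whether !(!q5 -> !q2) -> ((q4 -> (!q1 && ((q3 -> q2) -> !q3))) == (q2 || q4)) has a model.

Initial set: {(!(!q5 -> !q2) -> ((q4 -> (!q1 && ((q3 -> q2) -> !q3))) == (q2 || q4)))}.
(!(!q5 -> !q2) -> ((q4 -> (!q1 && ((q3 -> q2) -> !q3))) == (q2 || q4))): β-rule — branch into !!(!q5 -> !q2)  //  ((q4 -> (!q1 && ((q3 -> q2) -> !q3))) == (q2 || q4)).
  branch 1 (add !!(!q5 -> !q2)):
    !!(!q5 -> !q2): β-rule — branch into !!q5  //  !q2.
      branch 1.1 (add !!q5):
        ○ open, literals {q5=T}.
      branch 1.2 (add !q2):
        ○ open, literals {q2=F}.
  branch 2 (add ((q4 -> (!q1 && ((q3 -> q2) -> !q3))) == (q2 || q4))):
    ((q4 -> (!q1 && ((q3 -> q2) -> !q3))) == (q2 || q4)): β-rule — branch into (q4 -> (!q1 && ((q3 -> q2) -> !q3))), (q2 || q4)  //  !(q4 -> (!q1 && ((q3 -> q2) -> !q3))), !(q2 || q4).
      branch 2.1 (add (q4 -> (!q1 && ((q3 -> q2) -> !q3))), (q2 || q4)):
        (q4 -> (!q1 && ((q3 -> q2) -> !q3))): β-rule — branch into !q4  //  (!q1 && ((q3 -> q2) -> !q3)).
          branch 2.1.1 (add !q4):
            (q2 || q4): β-rule — branch into q2  //  q4.
              branch 2.1.1.1 (add q2):
                ○ open, literals {q2=T, q4=F}.
              branch 2.1.1.2 (add q4):
                × closes — contains both q4 and !q4.
          branch 2.1.2 (add (!q1 && ((q3 -> q2) -> !q3))):
            (!q1 && ((q3 -> q2) -> !q3)): α-rule — add !q1, ((q3 -> q2) -> !q3).
            (q2 || q4): β-rule — branch into q2  //  q4.
              branch 2.1.2.1 (add q2):
                ((q3 -> q2) -> !q3): β-rule — branch into !(q3 -> q2)  //  !q3.
                  branch 2.1.2.1.1 (add !(q3 -> q2)):
                    !(q3 -> q2): α-rule — add q3, !q2.
                    × closes — contains both q2 and !q2.
                  branch 2.1.2.1.2 (add !q3):
                    ○ open, literals {q1=F, q2=T, q3=F}.
              branch 2.1.2.2 (add q4):
                ((q3 -> q2) -> !q3): β-rule — branch into !(q3 -> q2)  //  !q3.
                  branch 2.1.2.2.1 (add !(q3 -> q2)):
                    !(q3 -> q2): α-rule — add q3, !q2.
                    ○ open, literals {q1=F, q2=F, q3=T, q4=T}.
                  branch 2.1.2.2.2 (add !q3):
                    ○ open, literals {q1=F, q3=F, q4=T}.
      branch 2.2 (add !(q4 -> (!q1 && ((q3 -> q2) -> !q3))), !(q2 || q4)):
        !(q4 -> (!q1 && ((q3 -> q2) -> !q3))): α-rule — add q4, !(!q1 && ((q3 -> q2) -> !q3)).
        !(q2 || q4): α-rule — add !q2, !q4.
        × closes — contains both q4 and !q4.
3 branches closed, 6 open.
An open branch gives a satisfying assignment: q5=T.

Satisfiable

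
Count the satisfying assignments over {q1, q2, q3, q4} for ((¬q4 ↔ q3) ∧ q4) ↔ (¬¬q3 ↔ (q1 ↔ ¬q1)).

12

Initial set: {(((¬q4 ↔ q3) ∧ q4) ↔ (¬¬q3 ↔ (q1 ↔ ¬q1)))}.
(((¬q4 ↔ q3) ∧ q4) ↔ (¬¬q3 ↔ (q1 ↔ ¬q1))): β-rule — branch into ((¬q4 ↔ q3) ∧ q4), (¬¬q3 ↔ (q1 ↔ ¬q1))  //  ¬((¬q4 ↔ q3) ∧ q4), ¬(¬¬q3 ↔ (q1 ↔ ¬q1)).
  branch 1 (add ((¬q4 ↔ q3) ∧ q4), (¬¬q3 ↔ (q1 ↔ ¬q1))):
    ((¬q4 ↔ q3) ∧ q4): α-rule — add (¬q4 ↔ q3), q4.
    (¬¬q3 ↔ (q1 ↔ ¬q1)): β-rule — branch into ¬¬q3, (q1 ↔ ¬q1)  //  ¬¬¬q3, ¬(q1 ↔ ¬q1).
      branch 1.1 (add ¬¬q3, (q1 ↔ ¬q1)):
        ¬¬q3: drop double negation, giving q3.
        (¬q4 ↔ q3): β-rule — branch into ¬q4, q3  //  ¬¬q4, ¬q3.
          branch 1.1.1 (add ¬q4, q3):
            × closes — contains both q4 and ¬q4.
          branch 1.1.2 (add ¬¬q4, ¬q3):
            × closes — contains both q3 and ¬q3.
      branch 1.2 (add ¬¬¬q3, ¬(q1 ↔ ¬q1)):
        ¬¬¬q3: drop double negation, giving ¬q3.
        (¬q4 ↔ q3): β-rule — branch into ¬q4, q3  //  ¬¬q4, ¬q3.
          branch 1.2.1 (add ¬q4, q3):
            × closes — contains both q4 and ¬q4.
          branch 1.2.2 (add ¬¬q4, ¬q3):
            ¬(q1 ↔ ¬q1): β-rule — branch into q1, ¬¬q1  //  ¬q1, ¬q1.
              branch 1.2.2.1 (add q1, ¬¬q1):
                ○ open, literals {q1=T, q3=F, q4=T}.
              branch 1.2.2.2 (add ¬q1, ¬q1):
                ○ open, literals {q1=F, q3=F, q4=T}.
  branch 2 (add ¬((¬q4 ↔ q3) ∧ q4), ¬(¬¬q3 ↔ (q1 ↔ ¬q1))):
    ¬((¬q4 ↔ q3) ∧ q4): β-rule — branch into ¬(¬q4 ↔ q3)  //  ¬q4.
      branch 2.1 (add ¬(¬q4 ↔ q3)):
        ¬(¬¬q3 ↔ (q1 ↔ ¬q1)): β-rule — branch into ¬¬q3, ¬(q1 ↔ ¬q1)  //  ¬¬¬q3, (q1 ↔ ¬q1).
          branch 2.1.1 (add ¬¬q3, ¬(q1 ↔ ¬q1)):
            ¬¬q3: drop double negation, giving q3.
            ¬(¬q4 ↔ q3): β-rule — branch into ¬q4, ¬q3  //  ¬¬q4, q3.
              branch 2.1.1.1 (add ¬q4, ¬q3):
                × closes — contains both q3 and ¬q3.
              branch 2.1.1.2 (add ¬¬q4, q3):
                ¬(q1 ↔ ¬q1): β-rule — branch into q1, ¬¬q1  //  ¬q1, ¬q1.
                  branch 2.1.1.2.1 (add q1, ¬¬q1):
                    ○ open, literals {q1=T, q3=T, q4=T}.
                  branch 2.1.1.2.2 (add ¬q1, ¬q1):
                    ○ open, literals {q1=F, q3=T, q4=T}.
          branch 2.1.2 (add ¬¬¬q3, (q1 ↔ ¬q1)):
            ¬¬¬q3: drop double negation, giving ¬q3.
            ¬(¬q4 ↔ q3): β-rule — branch into ¬q4, ¬q3  //  ¬¬q4, q3.
              branch 2.1.2.1 (add ¬q4, ¬q3):
                (q1 ↔ ¬q1): β-rule — branch into q1, ¬q1  //  ¬q1, ¬¬q1.
                  branch 2.1.2.1.1 (add q1, ¬q1):
                    × closes — contains both q1 and ¬q1.
                  branch 2.1.2.1.2 (add ¬q1, ¬¬q1):
                    × closes — contains both q1 and ¬q1.
              branch 2.1.2.2 (add ¬¬q4, q3):
                × closes — contains both q3 and ¬q3.
      branch 2.2 (add ¬q4):
        ¬(¬¬q3 ↔ (q1 ↔ ¬q1)): β-rule — branch into ¬¬q3, ¬(q1 ↔ ¬q1)  //  ¬¬¬q3, (q1 ↔ ¬q1).
          branch 2.2.1 (add ¬¬q3, ¬(q1 ↔ ¬q1)):
            ¬¬q3: drop double negation, giving q3.
            ¬(q1 ↔ ¬q1): β-rule — branch into q1, ¬¬q1  //  ¬q1, ¬q1.
              branch 2.2.1.1 (add q1, ¬¬q1):
                ○ open, literals {q1=T, q3=T, q4=F}.
              branch 2.2.1.2 (add ¬q1, ¬q1):
                ○ open, literals {q1=F, q3=T, q4=F}.
          branch 2.2.2 (add ¬¬¬q3, (q1 ↔ ¬q1)):
            ¬¬¬q3: drop double negation, giving ¬q3.
            (q1 ↔ ¬q1): β-rule — branch into q1, ¬q1  //  ¬q1, ¬¬q1.
              branch 2.2.2.1 (add q1, ¬q1):
                × closes — contains both q1 and ¬q1.
              branch 2.2.2.2 (add ¬q1, ¬¬q1):
                × closes — contains both q1 and ¬q1.
9 branches closed, 6 open.
Each open branch fixes some atoms; the unmentioned ones are free. Counting distinct full assignments: branch {q1=T, q3=F, q4=T} (q2) contributes 2 new; branch {q1=F, q3=F, q4=T} (q2) contributes 2 new; branch {q1=T, q3=T, q4=T} (q2) contributes 2 new; branch {q1=F, q3=T, q4=T} (q2) contributes 2 new; branch {q1=T, q3=T, q4=F} (q2) contributes 2 new; branch {q1=F, q3=T, q4=F} (q2) contributes 2 new. Total: 12.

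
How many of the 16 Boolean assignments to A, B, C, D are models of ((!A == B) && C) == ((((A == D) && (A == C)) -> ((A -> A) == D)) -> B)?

7

Initial set: {(((!A == B) && C) == ((((A == D) && (A == C)) -> ((A -> A) == D)) -> B))}.
(((!A == B) && C) == ((((A == D) && (A == C)) -> ((A -> A) == D)) -> B)): β-rule — branch into ((!A == B) && C), ((((A == D) && (A == C)) -> ((A -> A) == D)) -> B)  //  !((!A == B) && C), !((((A == D) && (A == C)) -> ((A -> A) == D)) -> B).
  branch 1 (add ((!A == B) && C), ((((A == D) && (A == C)) -> ((A -> A) == D)) -> B)):
    ((!A == B) && C): α-rule — add (!A == B), C.
    ((((A == D) && (A == C)) -> ((A -> A) == D)) -> B): β-rule — branch into !(((A == D) && (A == C)) -> ((A -> A) == D))  //  B.
      branch 1.1 (add !(((A == D) && (A == C)) -> ((A -> A) == D))):
        !(((A == D) && (A == C)) -> ((A -> A) == D)): α-rule — add ((A == D) && (A == C)), !((A -> A) == D).
        ((A == D) && (A == C)): α-rule — add (A == D), (A == C).
        (!A == B): β-rule — branch into !A, B  //  !!A, !B.
          branch 1.1.1 (add !A, B):
            !((A -> A) == D): β-rule — branch into (A -> A), !D  //  !(A -> A), D.
              branch 1.1.1.1 (add (A -> A), !D):
                (A == D): β-rule — branch into A, D  //  !A, !D.
                  branch 1.1.1.1.1 (add A, D):
                    × closes — contains both A and !A.
                  branch 1.1.1.1.2 (add !A, !D):
                    (A == C): β-rule — branch into A, C  //  !A, !C.
                      branch 1.1.1.1.2.1 (add A, C):
                        × closes — contains both A and !A.
                      branch 1.1.1.1.2.2 (add !A, !C):
                        × closes — contains both C and !C.
              branch 1.1.1.2 (add !(A -> A), D):
                !(A -> A): α-rule — add A, !A.
                × closes — contains both A and !A.
          branch 1.1.2 (add !!A, !B):
            !((A -> A) == D): β-rule — branch into (A -> A), !D  //  !(A -> A), D.
              branch 1.1.2.1 (add (A -> A), !D):
                (A == D): β-rule — branch into A, D  //  !A, !D.
                  branch 1.1.2.1.1 (add A, D):
                    × closes — contains both D and !D.
                  branch 1.1.2.1.2 (add !A, !D):
                    × closes — contains both A and !A.
              branch 1.1.2.2 (add !(A -> A), D):
                !(A -> A): α-rule — add A, !A.
                × closes — contains both A and !A.
      branch 1.2 (add B):
        (!A == B): β-rule — branch into !A, B  //  !!A, !B.
          branch 1.2.1 (add !A, B):
            ○ open, literals {A=false, B=true, C=true}.
          branch 1.2.2 (add !!A, !B):
            × closes — contains both B and !B.
  branch 2 (add !((!A == B) && C), !((((A == D) && (A == C)) -> ((A -> A) == D)) -> B)):
    !((((A == D) && (A == C)) -> ((A -> A) == D)) -> B): α-rule — add (((A == D) && (A == C)) -> ((A -> A) == D)), !B.
    !((!A == B) && C): β-rule — branch into !(!A == B)  //  !C.
      branch 2.1 (add !(!A == B)):
        (((A == D) && (A == C)) -> ((A -> A) == D)): β-rule — branch into !((A == D) && (A == C))  //  ((A -> A) == D).
          branch 2.1.1 (add !((A == D) && (A == C))):
            !(!A == B): β-rule — branch into !A, !B  //  !!A, B.
              branch 2.1.1.1 (add !A, !B):
                !((A == D) && (A == C)): β-rule — branch into !(A == D)  //  !(A == C).
                  branch 2.1.1.1.1 (add !(A == D)):
                    !(A == D): β-rule — branch into A, !D  //  !A, D.
                      branch 2.1.1.1.1.1 (add A, !D):
                        × closes — contains both A and !A.
                      branch 2.1.1.1.1.2 (add !A, D):
                        ○ open, literals {A=false, B=false, D=true}.
                  branch 2.1.1.1.2 (add !(A == C)):
                    !(A == C): β-rule — branch into A, !C  //  !A, C.
                      branch 2.1.1.1.2.1 (add A, !C):
                        × closes — contains both A and !A.
                      branch 2.1.1.1.2.2 (add !A, C):
                        ○ open, literals {A=false, B=false, C=true}.
              branch 2.1.1.2 (add !!A, B):
                × closes — contains both B and !B.
          branch 2.1.2 (add ((A -> A) == D)):
            !(!A == B): β-rule — branch into !A, !B  //  !!A, B.
              branch 2.1.2.1 (add !A, !B):
                ((A -> A) == D): β-rule — branch into (A -> A), D  //  !(A -> A), !D.
                  branch 2.1.2.1.1 (add (A -> A), D):
                    (A -> A): β-rule — branch into !A  //  A.
                      branch 2.1.2.1.1.1 (add !A):
                        ○ open, literals {A=false, B=false, D=true}.
                      branch 2.1.2.1.1.2 (add A):
                        × closes — contains both A and !A.
                  branch 2.1.2.1.2 (add !(A -> A), !D):
                    !(A -> A): α-rule — add A, !A.
                    × closes — contains both A and !A.
              branch 2.1.2.2 (add !!A, B):
                × closes — contains both B and !B.
      branch 2.2 (add !C):
        (((A == D) && (A == C)) -> ((A -> A) == D)): β-rule — branch into !((A == D) && (A == C))  //  ((A -> A) == D).
          branch 2.2.1 (add !((A == D) && (A == C))):
            !((A == D) && (A == C)): β-rule — branch into !(A == D)  //  !(A == C).
              branch 2.2.1.1 (add !(A == D)):
                !(A == D): β-rule — branch into A, !D  //  !A, D.
                  branch 2.2.1.1.1 (add A, !D):
                    ○ open, literals {A=true, B=false, C=false, D=false}.
                  branch 2.2.1.1.2 (add !A, D):
                    ○ open, literals {A=false, B=false, C=false, D=true}.
              branch 2.2.1.2 (add !(A == C)):
                !(A == C): β-rule — branch into A, !C  //  !A, C.
                  branch 2.2.1.2.1 (add A, !C):
                    ○ open, literals {A=true, B=false, C=false}.
                  branch 2.2.1.2.2 (add !A, C):
                    × closes — contains both C and !C.
          branch 2.2.2 (add ((A -> A) == D)):
            ((A -> A) == D): β-rule — branch into (A -> A), D  //  !(A -> A), !D.
              branch 2.2.2.1 (add (A -> A), D):
                (A -> A): β-rule — branch into !A  //  A.
                  branch 2.2.2.1.1 (add !A):
                    ○ open, literals {A=false, B=false, C=false, D=true}.
                  branch 2.2.2.1.2 (add A):
                    ○ open, literals {A=true, B=false, C=false, D=true}.
              branch 2.2.2.2 (add !(A -> A), !D):
                !(A -> A): α-rule — add A, !A.
                × closes — contains both A and !A.
16 branches closed, 9 open.
Each open branch fixes some atoms; the unmentioned ones are free. Counting distinct full assignments: branch {A=false, B=true, C=true} (D) contributes 2 new; branch {A=false, B=false, D=true} (C) contributes 2 new; branch {A=false, B=false, C=true} (D) contributes 1 new; branch {A=false, B=false, D=true} (C) contributes 0 new; branch {A=true, B=false, C=false, D=false} (none free) contributes 1 new; branch {A=false, B=false, C=false, D=true} (none free) contributes 0 new; branch {A=true, B=false, C=false} (D) contributes 1 new; branch {A=false, B=false, C=false, D=true} (none free) contributes 0 new; branch {A=true, B=false, C=false, D=true} (none free) contributes 0 new. Total: 7.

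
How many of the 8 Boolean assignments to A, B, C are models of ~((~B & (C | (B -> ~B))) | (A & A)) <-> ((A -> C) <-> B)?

6

Initial set: {(~((~B & (C | (B -> ~B))) | (A & A)) <-> ((A -> C) <-> B))}.
(~((~B & (C | (B -> ~B))) | (A & A)) <-> ((A -> C) <-> B)): β-rule — branch into ~((~B & (C | (B -> ~B))) | (A & A)), ((A -> C) <-> B)  //  ~~((~B & (C | (B -> ~B))) | (A & A)), ~((A -> C) <-> B).
  branch 1 (add ~((~B & (C | (B -> ~B))) | (A & A)), ((A -> C) <-> B)):
    ~((~B & (C | (B -> ~B))) | (A & A)): α-rule — add ~(~B & (C | (B -> ~B))), ~(A & A).
    ((A -> C) <-> B): β-rule — branch into (A -> C), B  //  ~(A -> C), ~B.
      branch 1.1 (add (A -> C), B):
        ~(~B & (C | (B -> ~B))): β-rule — branch into ~~B  //  ~(C | (B -> ~B)).
          branch 1.1.1 (add ~~B):
            ~(A & A): β-rule — branch into ~A  //  ~A.
              branch 1.1.1.1 (add ~A):
                (A -> C): β-rule — branch into ~A  //  C.
                  branch 1.1.1.1.1 (add ~A):
                    ○ open, literals {A=F, B=T}.
                  branch 1.1.1.1.2 (add C):
                    ○ open, literals {A=F, B=T, C=T}.
              branch 1.1.1.2 (add ~A):
                (A -> C): β-rule — branch into ~A  //  C.
                  branch 1.1.1.2.1 (add ~A):
                    ○ open, literals {A=F, B=T}.
                  branch 1.1.1.2.2 (add C):
                    ○ open, literals {A=F, B=T, C=T}.
          branch 1.1.2 (add ~(C | (B -> ~B))):
            ~(C | (B -> ~B)): α-rule — add ~C, ~(B -> ~B).
            ~(B -> ~B): α-rule — add B, ~~B.
            ~(A & A): β-rule — branch into ~A  //  ~A.
              branch 1.1.2.1 (add ~A):
                (A -> C): β-rule — branch into ~A  //  C.
                  branch 1.1.2.1.1 (add ~A):
                    ○ open, literals {A=F, B=T, C=F}.
                  branch 1.1.2.1.2 (add C):
                    × closes — contains both C and ~C.
              branch 1.1.2.2 (add ~A):
                (A -> C): β-rule — branch into ~A  //  C.
                  branch 1.1.2.2.1 (add ~A):
                    ○ open, literals {A=F, B=T, C=F}.
                  branch 1.1.2.2.2 (add C):
                    × closes — contains both C and ~C.
      branch 1.2 (add ~(A -> C), ~B):
        ~(A -> C): α-rule — add A, ~C.
        ~(~B & (C | (B -> ~B))): β-rule — branch into ~~B  //  ~(C | (B -> ~B)).
          branch 1.2.1 (add ~~B):
            × closes — contains both B and ~B.
          branch 1.2.2 (add ~(C | (B -> ~B))):
            ~(C | (B -> ~B)): α-rule — add ~C, ~(B -> ~B).
            ~(B -> ~B): α-rule — add B, ~~B.
            × closes — contains both B and ~B.
  branch 2 (add ~~((~B & (C | (B -> ~B))) | (A & A)), ~((A -> C) <-> B)):
    ~~((~B & (C | (B -> ~B))) | (A & A)): β-rule — branch into (~B & (C | (B -> ~B)))  //  (A & A).
      branch 2.1 (add (~B & (C | (B -> ~B)))):
        (~B & (C | (B -> ~B))): α-rule — add ~B, (C | (B -> ~B)).
        ~((A -> C) <-> B): β-rule — branch into (A -> C), ~B  //  ~(A -> C), B.
          branch 2.1.1 (add (A -> C), ~B):
            (C | (B -> ~B)): β-rule — branch into C  //  (B -> ~B).
              branch 2.1.1.1 (add C):
                (A -> C): β-rule — branch into ~A  //  C.
                  branch 2.1.1.1.1 (add ~A):
                    ○ open, literals {A=F, B=F, C=T}.
                  branch 2.1.1.1.2 (add C):
                    ○ open, literals {B=F, C=T}.
              branch 2.1.1.2 (add (B -> ~B)):
                (A -> C): β-rule — branch into ~A  //  C.
                  branch 2.1.1.2.1 (add ~A):
                    (B -> ~B): β-rule — branch into ~B  //  ~B.
                      branch 2.1.1.2.1.1 (add ~B):
                        ○ open, literals {A=F, B=F}.
                      branch 2.1.1.2.1.2 (add ~B):
                        ○ open, literals {A=F, B=F}.
                  branch 2.1.1.2.2 (add C):
                    (B -> ~B): β-rule — branch into ~B  //  ~B.
                      branch 2.1.1.2.2.1 (add ~B):
                        ○ open, literals {B=F, C=T}.
                      branch 2.1.1.2.2.2 (add ~B):
                        ○ open, literals {B=F, C=T}.
          branch 2.1.2 (add ~(A -> C), B):
            × closes — contains both B and ~B.
      branch 2.2 (add (A & A)):
        (A & A): α-rule — add A, A.
        ~((A -> C) <-> B): β-rule — branch into (A -> C), ~B  //  ~(A -> C), B.
          branch 2.2.1 (add (A -> C), ~B):
            (A -> C): β-rule — branch into ~A  //  C.
              branch 2.2.1.1 (add ~A):
                × closes — contains both A and ~A.
              branch 2.2.1.2 (add C):
                ○ open, literals {A=T, B=F, C=T}.
          branch 2.2.2 (add ~(A -> C), B):
            ~(A -> C): α-rule — add A, ~C.
            ○ open, literals {A=T, B=T, C=F}.
6 branches closed, 14 open.
Each open branch fixes some atoms; the unmentioned ones are free. Counting distinct full assignments: branch {A=F, B=T} (C) contributes 2 new; branch {A=F, B=T, C=T} (none free) contributes 0 new; branch {A=F, B=T} (C) contributes 0 new; branch {A=F, B=T, C=T} (none free) contributes 0 new; branch {A=F, B=T, C=F} (none free) contributes 0 new; branch {A=F, B=T, C=F} (none free) contributes 0 new; branch {A=F, B=F, C=T} (none free) contributes 1 new; branch {B=F, C=T} (A) contributes 1 new; branch {A=F, B=F} (C) contributes 1 new; branch {A=F, B=F} (C) contributes 0 new; branch {B=F, C=T} (A) contributes 0 new; branch {B=F, C=T} (A) contributes 0 new; branch {A=T, B=F, C=T} (none free) contributes 0 new; branch {A=T, B=T, C=F} (none free) contributes 1 new. Total: 6.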